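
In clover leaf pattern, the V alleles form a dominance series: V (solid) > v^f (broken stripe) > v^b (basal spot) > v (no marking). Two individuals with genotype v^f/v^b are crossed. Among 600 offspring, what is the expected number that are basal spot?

Cross: v^f/v^b × v^f/v^b
Allele dominance: V > v^f > v^b > v
Offspring genotypes: 1 v^f/v^f, 2 v^f/v^b, 1 v^b/v^b
Phenotype counts: 3 broken stripe, 1 basal spot
basal spot: 1 out of 4 → fraction 1/4
Expected count = 1/4 × 600 = 150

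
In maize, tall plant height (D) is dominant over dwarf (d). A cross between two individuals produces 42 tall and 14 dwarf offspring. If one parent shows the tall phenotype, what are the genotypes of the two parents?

Observed offspring: 42 tall, 14 dwarf
The observed ratio simplifies to 3:1. Dwarf (dd) offspring appear, so each parent must contribute one d allele. The parent stated to show tall carries D, so it is Dd. The other parent is then either Dd or dd: Dd × dd would give a 1:1 split, whereas Dd × Dd gives 3:1 — matching the data. So both parents are heterozygous (Dd × Dd).
Parent genotypes: Dd × Dd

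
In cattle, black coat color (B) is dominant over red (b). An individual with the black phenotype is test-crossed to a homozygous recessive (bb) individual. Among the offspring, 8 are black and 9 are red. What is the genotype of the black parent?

Test cross: ? × bb
Offspring: 8 black, 9 red — approximately 1:1.
A 1:1 ratio in a test cross indicates the unknown parent is heterozygous (Bb).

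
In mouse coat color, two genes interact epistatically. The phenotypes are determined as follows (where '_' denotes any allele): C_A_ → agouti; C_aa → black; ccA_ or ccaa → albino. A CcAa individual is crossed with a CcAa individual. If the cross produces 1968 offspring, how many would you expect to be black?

Cross: CcAa × CcAa — consider each gene separately:
C gene: Cc × Cc → 1 CC, 2 Cc, 1 cc → 3 C_ : 1 cc (out of 4)
A gene: Aa × Aa → 1 AA, 2 Aa, 1 aa → 3 A_ : 1 aa (out of 4)
Genotype classes (out of 4 × 4 = 16): C_A_ = 3×3 = 9; C_aa = 3×1 = 3; ccA_ = 1×3 = 3; ccaa = 1×1 = 1
Apply the phenotype rules: C_A_ (9) → agouti; C_aa (3) → black; ccA_ (3) + ccaa (1) → albino
Phenotype counts (out of 16): 9 agouti, 3 black, 4 albino
black: 3 out of 16 → fraction 3/16
Expected count = 3/16 × 1968 = 369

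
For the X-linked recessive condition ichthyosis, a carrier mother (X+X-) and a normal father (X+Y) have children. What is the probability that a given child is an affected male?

Cross: X+X- × X+Y
Offspring: 1 X+X+, 1 X+Y, 1 X+X-, 1 X-Y
Probability of an affected male: 1/4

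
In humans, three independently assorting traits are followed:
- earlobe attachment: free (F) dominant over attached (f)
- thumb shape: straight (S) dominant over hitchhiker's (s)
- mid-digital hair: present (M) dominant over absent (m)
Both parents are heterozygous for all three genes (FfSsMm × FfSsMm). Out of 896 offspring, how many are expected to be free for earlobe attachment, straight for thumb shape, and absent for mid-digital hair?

Trihybrid cross: FfSsMm × FfSsMm
Each trait segregates independently with a 3:1 phenotypic ratio, so each gene contributes 3/4 (dominant) or 1/4 (recessive).
Target: free (earlobe attachment), straight (thumb shape), absent (mid-digital hair)
Probability = product of independent per-trait probabilities
= 3/4 × 3/4 × 1/4 = 9/64
Expected count = 9/64 × 896 = 126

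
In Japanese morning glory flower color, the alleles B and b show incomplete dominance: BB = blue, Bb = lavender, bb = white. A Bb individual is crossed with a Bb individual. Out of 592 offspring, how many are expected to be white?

Punnett square for Bb × Bb:
Offspring genotypes: 1 BB, 2 Bb, 1 bb
Phenotype counts: 1 blue, 2 lavender, 1 white
white: 1 out of 4 → fraction 1/4
Expected count = 1/4 × 592 = 148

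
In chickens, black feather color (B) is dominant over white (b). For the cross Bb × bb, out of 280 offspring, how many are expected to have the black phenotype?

Punnett square for Bb × bb:
Offspring genotypes: 2 Bb, 2 bb
Total offspring: 4
Count with target: 2
Probability: 2/4 = 1/2
Expected count = 1/2 × 280 = 140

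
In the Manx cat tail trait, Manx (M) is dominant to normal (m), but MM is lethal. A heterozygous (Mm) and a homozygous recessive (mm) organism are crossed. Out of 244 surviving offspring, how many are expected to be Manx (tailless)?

Cross: Mm × mm
Punnett square offspring (before lethality): 2 Mm, 2 mm
No MM offspring are produced in this cross.
Manx (tailless): 2 out of 4 → fraction 1/2
Expected count = 1/2 × 244 = 122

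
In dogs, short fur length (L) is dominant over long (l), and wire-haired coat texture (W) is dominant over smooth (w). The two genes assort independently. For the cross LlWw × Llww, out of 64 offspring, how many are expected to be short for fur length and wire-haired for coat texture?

Dihybrid cross LlWw × Llww — consider each gene separately:
fur length: Ll × Ll → 1 LL, 2 Ll, 1 ll → 3 L_ : 1 ll (out of 4)
coat texture: Ww × ww → 2 Ww, 2 ww → 2 W_ : 2 ww (out of 4)
Looking for: short (L_) and wire-haired (W_)
P(short) = 3/4, P(wire-haired) = 2/4
P(both) = 3/4 × 2/4 = 6/16 = 3/8
Expected count = 3/8 × 64 = 24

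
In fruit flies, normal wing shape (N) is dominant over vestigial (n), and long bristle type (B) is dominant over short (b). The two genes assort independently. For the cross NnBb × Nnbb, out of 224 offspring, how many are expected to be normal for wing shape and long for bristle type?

Dihybrid cross NnBb × Nnbb — consider each gene separately:
wing shape: Nn × Nn → 1 NN, 2 Nn, 1 nn → 3 N_ : 1 nn (out of 4)
bristle type: Bb × bb → 2 Bb, 2 bb → 2 B_ : 2 bb (out of 4)
Looking for: normal (N_) and long (B_)
P(normal) = 3/4, P(long) = 2/4
P(both) = 3/4 × 2/4 = 6/16 = 3/8
Expected count = 3/8 × 224 = 84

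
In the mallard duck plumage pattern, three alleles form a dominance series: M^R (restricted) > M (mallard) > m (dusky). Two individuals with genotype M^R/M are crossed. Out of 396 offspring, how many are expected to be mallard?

Cross: M^R/M × M^R/M
Allele dominance: M^R > M > m
Offspring genotypes: 1 M^R/M^R, 2 M^R/M, 1 M/M
Phenotype counts: 3 restricted, 1 mallard
mallard: 1 out of 4 → fraction 1/4
Expected count = 1/4 × 396 = 99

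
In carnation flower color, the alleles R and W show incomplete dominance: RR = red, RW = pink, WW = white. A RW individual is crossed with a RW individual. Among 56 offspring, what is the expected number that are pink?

Punnett square for RW × RW:
Offspring genotypes: 1 RR, 2 RW, 1 WW
Phenotype counts: 1 red, 2 pink, 1 white
pink: 2 out of 4 → fraction 1/2
Expected count = 1/2 × 56 = 28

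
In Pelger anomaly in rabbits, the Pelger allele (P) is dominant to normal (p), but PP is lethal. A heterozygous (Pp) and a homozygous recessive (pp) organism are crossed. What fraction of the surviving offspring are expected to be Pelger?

Cross: Pp × pp
Punnett square offspring (before lethality): 2 Pp, 2 pp
No PP offspring are produced in this cross.
Pelger: 2 out of 4
Probability: 2/4 = 1/2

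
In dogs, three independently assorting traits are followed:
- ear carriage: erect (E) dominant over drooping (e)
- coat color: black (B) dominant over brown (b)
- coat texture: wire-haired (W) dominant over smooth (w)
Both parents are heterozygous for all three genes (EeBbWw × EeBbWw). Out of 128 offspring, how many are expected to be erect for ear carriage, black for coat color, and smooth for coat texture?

Trihybrid cross: EeBbWw × EeBbWw
Each trait segregates independently with a 3:1 phenotypic ratio, so each gene contributes 3/4 (dominant) or 1/4 (recessive).
Target: erect (ear carriage), black (coat color), smooth (coat texture)
Probability = product of independent per-trait probabilities
= 3/4 × 3/4 × 1/4 = 9/64
Expected count = 9/64 × 128 = 18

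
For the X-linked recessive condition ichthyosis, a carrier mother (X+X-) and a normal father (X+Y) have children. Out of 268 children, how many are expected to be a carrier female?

Cross: X+X- × X+Y
Offspring: 1 X+X+, 1 X+Y, 1 X+X-, 1 X-Y
Probability of a carrier female: 1/4
Expected count = 1/4 × 268 = 67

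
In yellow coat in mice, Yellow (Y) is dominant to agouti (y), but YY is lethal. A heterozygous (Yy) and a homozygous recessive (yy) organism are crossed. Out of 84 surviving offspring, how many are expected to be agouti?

Cross: Yy × yy
Punnett square offspring (before lethality): 2 Yy, 2 yy
No YY offspring are produced in this cross.
agouti: 2 out of 4 → fraction 1/2
Expected count = 1/2 × 84 = 42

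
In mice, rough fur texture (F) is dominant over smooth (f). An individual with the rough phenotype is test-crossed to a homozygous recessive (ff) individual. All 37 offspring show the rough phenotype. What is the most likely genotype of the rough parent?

Test cross: ? × ff
All offspring are rough.
If the unknown parent were heterozygous (Ff), about half of 37 offspring would be smooth; none are. The unknown parent is most likely homozygous dominant (FF).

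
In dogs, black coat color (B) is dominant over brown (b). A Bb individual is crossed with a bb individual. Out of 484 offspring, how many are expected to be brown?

Punnett square for Bb × bb:
Offspring genotypes: 2 Bb, 2 bb
black: 2, brown: 2
brown: 2 out of 4 → fraction 1/2
Expected count = 1/2 × 484 = 242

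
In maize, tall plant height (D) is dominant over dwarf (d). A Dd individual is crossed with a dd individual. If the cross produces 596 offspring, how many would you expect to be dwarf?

Punnett square for Dd × dd:
Offspring genotypes: 2 Dd, 2 dd
tall: 2, dwarf: 2
dwarf: 2 out of 4 → fraction 1/2
Expected count = 1/2 × 596 = 298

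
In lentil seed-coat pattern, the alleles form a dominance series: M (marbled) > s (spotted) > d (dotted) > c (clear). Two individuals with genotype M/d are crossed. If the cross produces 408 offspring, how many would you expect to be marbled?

Cross: M/d × M/d
Allele dominance: M > s > d > c
Offspring genotypes: 1 M/M, 2 M/d, 1 d/d
Phenotype counts: 3 marbled, 1 dotted
marbled: 3 out of 4 → fraction 3/4
Expected count = 3/4 × 408 = 306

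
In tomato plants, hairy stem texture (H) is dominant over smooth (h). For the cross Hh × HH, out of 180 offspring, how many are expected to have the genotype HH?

Punnett square for Hh × HH:
Offspring genotypes: 2 HH, 2 Hh
Total offspring: 4
Count with target: 2
Probability: 2/4 = 1/2
Expected count = 1/2 × 180 = 90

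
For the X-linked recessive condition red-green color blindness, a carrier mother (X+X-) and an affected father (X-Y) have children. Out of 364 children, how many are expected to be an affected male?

Cross: X+X- × X-Y
Offspring: 1 X+X-, 1 X+Y, 1 X-X-, 1 X-Y
Probability of an affected male: 1/4
Expected count = 1/4 × 364 = 91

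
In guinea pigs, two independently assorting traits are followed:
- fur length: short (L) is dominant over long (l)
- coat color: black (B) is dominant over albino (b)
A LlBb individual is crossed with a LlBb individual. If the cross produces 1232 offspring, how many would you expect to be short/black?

Dihybrid cross LlBb × LlBb — consider each gene separately:
fur length: Ll × Ll → 1 LL, 2 Ll, 1 ll → 3 L_ : 1 ll (out of 4)
coat color: Bb × Bb → 1 BB, 2 Bb, 1 bb → 3 B_ : 1 bb (out of 4)
Combine (counts out of 4 × 4 = 16): short/black (L_B_) = 3×3 = 9; short/albino (L_bb) = 3×1 = 3; long/black (llB_) = 1×3 = 3; long/albino (llbb) = 1×1 = 1
Phenotype counts (out of 16): 9 short/black, 3 short/albino, 3 long/black, 1 long/albino
short/black: 9 out of 16 → fraction 9/16
Expected count = 9/16 × 1232 = 693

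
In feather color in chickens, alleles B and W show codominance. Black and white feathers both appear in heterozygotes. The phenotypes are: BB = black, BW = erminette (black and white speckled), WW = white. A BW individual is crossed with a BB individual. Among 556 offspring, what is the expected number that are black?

Punnett square for BW × BB:
Offspring genotypes: 2 BB, 2 BW
Phenotype counts: 2 black, 2 erminette (black and white speckled)
black: 2 out of 4 → fraction 1/2
Expected count = 1/2 × 556 = 278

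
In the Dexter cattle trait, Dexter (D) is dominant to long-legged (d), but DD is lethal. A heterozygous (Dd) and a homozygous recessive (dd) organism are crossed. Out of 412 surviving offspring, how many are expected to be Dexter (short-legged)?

Cross: Dd × dd
Punnett square offspring (before lethality): 2 Dd, 2 dd
No DD offspring are produced in this cross.
Dexter (short-legged): 2 out of 4 → fraction 1/2
Expected count = 1/2 × 412 = 206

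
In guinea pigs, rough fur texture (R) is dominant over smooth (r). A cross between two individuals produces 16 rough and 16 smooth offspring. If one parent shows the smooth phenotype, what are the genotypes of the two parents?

Observed offspring: 16 rough, 16 smooth
The observed ratio simplifies to 1:1. One parent shows smooth, so its genotype must be rr. A 1:1 offspring split requires the other parent to be heterozygous (Rr).
Parent genotypes: rr × Rr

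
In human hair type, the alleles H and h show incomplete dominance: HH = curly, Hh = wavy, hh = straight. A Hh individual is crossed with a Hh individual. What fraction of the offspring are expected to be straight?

Punnett square for Hh × Hh:
Offspring genotypes: 1 HH, 2 Hh, 1 hh
Phenotype counts: 1 curly, 2 wavy, 1 straight
straight: 1 out of 4
Probability: 1/4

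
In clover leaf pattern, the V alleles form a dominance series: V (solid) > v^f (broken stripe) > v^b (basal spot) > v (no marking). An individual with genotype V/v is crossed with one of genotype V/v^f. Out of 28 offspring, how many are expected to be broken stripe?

Cross: V/v × V/v^f
Allele dominance: V > v^f > v^b > v
Offspring genotypes: 1 V/V, 1 V/v^f, 1 V/v, 1 v^f/v
Phenotype counts: 3 solid, 1 broken stripe
broken stripe: 1 out of 4 → fraction 1/4
Expected count = 1/4 × 28 = 7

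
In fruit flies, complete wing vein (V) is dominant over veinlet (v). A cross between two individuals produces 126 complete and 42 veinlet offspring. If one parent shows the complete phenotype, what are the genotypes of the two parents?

Observed offspring: 126 complete, 42 veinlet
The observed ratio simplifies to 3:1. Veinlet (vv) offspring appear, so each parent must contribute one v allele. The parent stated to show complete carries V, so it is Vv. The other parent is then either Vv or vv: Vv × vv would give a 1:1 split, whereas Vv × Vv gives 3:1 — matching the data. So both parents are heterozygous (Vv × Vv).
Parent genotypes: Vv × Vv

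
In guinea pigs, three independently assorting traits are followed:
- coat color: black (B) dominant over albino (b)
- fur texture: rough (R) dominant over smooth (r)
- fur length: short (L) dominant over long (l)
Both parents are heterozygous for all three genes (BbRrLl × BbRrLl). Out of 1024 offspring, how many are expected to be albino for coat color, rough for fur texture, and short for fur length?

Trihybrid cross: BbRrLl × BbRrLl
Each trait segregates independently with a 3:1 phenotypic ratio, so each gene contributes 3/4 (dominant) or 1/4 (recessive).
Target: albino (coat color), rough (fur texture), short (fur length)
Probability = product of independent per-trait probabilities
= 1/4 × 3/4 × 3/4 = 9/64
Expected count = 9/64 × 1024 = 144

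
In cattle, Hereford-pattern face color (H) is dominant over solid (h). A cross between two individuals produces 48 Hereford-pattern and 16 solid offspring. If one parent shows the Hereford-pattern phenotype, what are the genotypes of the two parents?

Observed offspring: 48 Hereford-pattern, 16 solid
The observed ratio simplifies to 3:1. Solid (hh) offspring appear, so each parent must contribute one h allele. The parent stated to show Hereford-pattern carries H, so it is Hh. The other parent is then either Hh or hh: Hh × hh would give a 1:1 split, whereas Hh × Hh gives 3:1 — matching the data. So both parents are heterozygous (Hh × Hh).
Parent genotypes: Hh × Hh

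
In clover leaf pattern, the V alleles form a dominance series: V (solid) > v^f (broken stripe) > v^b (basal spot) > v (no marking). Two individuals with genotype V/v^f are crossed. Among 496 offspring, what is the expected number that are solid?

Cross: V/v^f × V/v^f
Allele dominance: V > v^f > v^b > v
Offspring genotypes: 1 V/V, 2 V/v^f, 1 v^f/v^f
Phenotype counts: 3 solid, 1 broken stripe
solid: 3 out of 4 → fraction 3/4
Expected count = 3/4 × 496 = 372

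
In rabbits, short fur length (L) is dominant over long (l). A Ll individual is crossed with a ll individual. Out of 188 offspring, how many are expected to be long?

Punnett square for Ll × ll:
Offspring genotypes: 2 Ll, 2 ll
short: 2, long: 2
long: 2 out of 4 → fraction 1/2
Expected count = 1/2 × 188 = 94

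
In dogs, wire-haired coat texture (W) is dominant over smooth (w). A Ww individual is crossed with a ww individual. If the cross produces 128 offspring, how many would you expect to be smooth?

Punnett square for Ww × ww:
Offspring genotypes: 2 Ww, 2 ww
wire-haired: 2, smooth: 2
smooth: 2 out of 4 → fraction 1/2
Expected count = 1/2 × 128 = 64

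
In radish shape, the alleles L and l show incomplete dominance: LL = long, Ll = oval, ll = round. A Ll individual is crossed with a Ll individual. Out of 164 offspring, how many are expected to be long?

Punnett square for Ll × Ll:
Offspring genotypes: 1 LL, 2 Ll, 1 ll
Phenotype counts: 1 long, 2 oval, 1 round
long: 1 out of 4 → fraction 1/4
Expected count = 1/4 × 164 = 41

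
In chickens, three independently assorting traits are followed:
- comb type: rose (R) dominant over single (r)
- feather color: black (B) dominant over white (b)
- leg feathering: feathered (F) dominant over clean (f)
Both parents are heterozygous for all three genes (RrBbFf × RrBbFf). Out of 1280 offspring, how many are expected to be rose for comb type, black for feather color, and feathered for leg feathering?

Trihybrid cross: RrBbFf × RrBbFf
Each trait segregates independently with a 3:1 phenotypic ratio, so each gene contributes 3/4 (dominant) or 1/4 (recessive).
Target: rose (comb type), black (feather color), feathered (leg feathering)
Probability = product of independent per-trait probabilities
= 3/4 × 3/4 × 3/4 = 27/64
Expected count = 27/64 × 1280 = 540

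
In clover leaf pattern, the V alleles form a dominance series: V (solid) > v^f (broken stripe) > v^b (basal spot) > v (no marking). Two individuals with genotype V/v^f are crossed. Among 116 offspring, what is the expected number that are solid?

Cross: V/v^f × V/v^f
Allele dominance: V > v^f > v^b > v
Offspring genotypes: 1 V/V, 2 V/v^f, 1 v^f/v^f
Phenotype counts: 3 solid, 1 broken stripe
solid: 3 out of 4 → fraction 3/4
Expected count = 3/4 × 116 = 87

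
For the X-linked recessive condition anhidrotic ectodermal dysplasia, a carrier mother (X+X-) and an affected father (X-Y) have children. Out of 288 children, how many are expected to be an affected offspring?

Cross: X+X- × X-Y
Offspring: 1 X+X-, 1 X+Y, 1 X-X-, 1 X-Y
Probability of an affected offspring: 2/4 = 1/2
Expected count = 1/2 × 288 = 144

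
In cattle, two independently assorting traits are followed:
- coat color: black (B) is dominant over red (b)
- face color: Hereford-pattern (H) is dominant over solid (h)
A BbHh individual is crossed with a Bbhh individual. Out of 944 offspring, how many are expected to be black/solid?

Dihybrid cross BbHh × Bbhh — consider each gene separately:
coat color: Bb × Bb → 1 BB, 2 Bb, 1 bb → 3 B_ : 1 bb (out of 4)
face color: Hh × hh → 2 Hh, 2 hh → 2 H_ : 2 hh (out of 4)
Combine (counts out of 4 × 4 = 16): black/Hereford-pattern (B_H_) = 3×2 = 6; black/solid (B_hh) = 3×2 = 6; red/Hereford-pattern (bbH_) = 1×2 = 2; red/solid (bbhh) = 1×2 = 2
Phenotype counts (out of 16): 6 black/Hereford-pattern, 6 black/solid, 2 red/Hereford-pattern, 2 red/solid
black/solid: 6 out of 16 → fraction 3/8
Expected count = 3/8 × 944 = 354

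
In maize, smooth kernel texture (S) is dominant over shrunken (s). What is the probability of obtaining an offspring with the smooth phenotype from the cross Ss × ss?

Punnett square for Ss × ss:
Offspring genotypes: 2 Ss, 2 ss
Total offspring: 4
Count with target: 2
Probability: 2/4 = 1/2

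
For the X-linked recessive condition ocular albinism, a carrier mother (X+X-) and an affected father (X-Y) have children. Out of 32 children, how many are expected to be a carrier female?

Cross: X+X- × X-Y
Offspring: 1 X+X-, 1 X+Y, 1 X-X-, 1 X-Y
Probability of a carrier female: 1/4
Expected count = 1/4 × 32 = 8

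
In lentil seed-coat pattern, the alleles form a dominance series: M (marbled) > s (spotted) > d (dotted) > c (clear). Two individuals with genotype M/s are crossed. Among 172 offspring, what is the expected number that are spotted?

Cross: M/s × M/s
Allele dominance: M > s > d > c
Offspring genotypes: 1 M/M, 2 M/s, 1 s/s
Phenotype counts: 3 marbled, 1 spotted
spotted: 1 out of 4 → fraction 1/4
Expected count = 1/4 × 172 = 43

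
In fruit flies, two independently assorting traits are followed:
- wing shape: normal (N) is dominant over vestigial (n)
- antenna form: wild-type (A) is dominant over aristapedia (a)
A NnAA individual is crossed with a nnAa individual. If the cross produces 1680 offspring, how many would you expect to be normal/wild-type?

Dihybrid cross NnAA × nnAa — consider each gene separately:
wing shape: Nn × nn → 2 Nn, 2 nn → 2 N_ : 2 nn (out of 4)
antenna form: AA × Aa → 2 AA, 2 Aa → 4 A_ (out of 4)
Combine (counts out of 4 × 4 = 16): normal/wild-type (N_A_) = 2×4 = 8; vestigial/wild-type (nnA_) = 2×4 = 8
Phenotype counts (out of 16): 8 normal/wild-type, 8 vestigial/wild-type
normal/wild-type: 8 out of 16 → fraction 1/2
Expected count = 1/2 × 1680 = 840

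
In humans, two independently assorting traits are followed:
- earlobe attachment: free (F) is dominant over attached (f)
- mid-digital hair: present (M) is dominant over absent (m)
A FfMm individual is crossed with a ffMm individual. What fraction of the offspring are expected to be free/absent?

Dihybrid cross FfMm × ffMm — consider each gene separately:
earlobe attachment: Ff × ff → 2 Ff, 2 ff → 2 F_ : 2 ff (out of 4)
mid-digital hair: Mm × Mm → 1 MM, 2 Mm, 1 mm → 3 M_ : 1 mm (out of 4)
Combine (counts out of 4 × 4 = 16): free/present (F_M_) = 2×3 = 6; free/absent (F_mm) = 2×1 = 2; attached/present (ffM_) = 2×3 = 6; attached/absent (ffmm) = 2×1 = 2
Phenotype counts (out of 16): 6 free/present, 2 free/absent, 6 attached/present, 2 attached/absent
free/absent: 2 out of 16
Probability: 2/16 = 1/8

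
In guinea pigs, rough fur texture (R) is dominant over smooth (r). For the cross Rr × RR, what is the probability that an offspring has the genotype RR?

Punnett square for Rr × RR:
Offspring genotypes: 2 RR, 2 Rr
Total offspring: 4
Count with target: 2
Probability: 2/4 = 1/2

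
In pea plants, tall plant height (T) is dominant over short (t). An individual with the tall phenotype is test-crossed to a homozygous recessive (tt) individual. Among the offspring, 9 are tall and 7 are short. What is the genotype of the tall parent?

Test cross: ? × tt
Offspring: 9 tall, 7 short — approximately 1:1.
A 1:1 ratio in a test cross indicates the unknown parent is heterozygous (Tt).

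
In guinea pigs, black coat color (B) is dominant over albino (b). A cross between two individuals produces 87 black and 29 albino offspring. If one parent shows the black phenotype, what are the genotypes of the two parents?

Observed offspring: 87 black, 29 albino
The observed ratio simplifies to 3:1. Albino (bb) offspring appear, so each parent must contribute one b allele. The parent stated to show black carries B, so it is Bb. The other parent is then either Bb or bb: Bb × bb would give a 1:1 split, whereas Bb × Bb gives 3:1 — matching the data. So both parents are heterozygous (Bb × Bb).
Parent genotypes: Bb × Bb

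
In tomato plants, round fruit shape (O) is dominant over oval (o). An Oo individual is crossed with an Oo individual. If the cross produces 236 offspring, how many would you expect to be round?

Punnett square for Oo × Oo:
Offspring genotypes: 1 OO, 2 Oo, 1 oo
round: 3, oval: 1
round: 3 out of 4 → fraction 3/4
Expected count = 3/4 × 236 = 177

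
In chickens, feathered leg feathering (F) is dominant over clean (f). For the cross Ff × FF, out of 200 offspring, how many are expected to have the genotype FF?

Punnett square for Ff × FF:
Offspring genotypes: 2 FF, 2 Ff
Total offspring: 4
Count with target: 2
Probability: 2/4 = 1/2
Expected count = 1/2 × 200 = 100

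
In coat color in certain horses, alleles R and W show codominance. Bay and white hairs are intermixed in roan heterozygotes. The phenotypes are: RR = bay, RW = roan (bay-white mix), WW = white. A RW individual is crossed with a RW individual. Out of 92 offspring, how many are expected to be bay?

Punnett square for RW × RW:
Offspring genotypes: 1 RR, 2 RW, 1 WW
Phenotype counts: 1 bay, 2 roan (bay-white mix), 1 white
bay: 1 out of 4 → fraction 1/4
Expected count = 1/4 × 92 = 23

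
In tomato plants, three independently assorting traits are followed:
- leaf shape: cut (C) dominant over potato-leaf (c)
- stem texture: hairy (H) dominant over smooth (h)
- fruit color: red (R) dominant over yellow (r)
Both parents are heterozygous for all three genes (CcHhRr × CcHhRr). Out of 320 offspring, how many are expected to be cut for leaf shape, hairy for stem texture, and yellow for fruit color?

Trihybrid cross: CcHhRr × CcHhRr
Each trait segregates independently with a 3:1 phenotypic ratio, so each gene contributes 3/4 (dominant) or 1/4 (recessive).
Target: cut (leaf shape), hairy (stem texture), yellow (fruit color)
Probability = product of independent per-trait probabilities
= 3/4 × 3/4 × 1/4 = 9/64
Expected count = 9/64 × 320 = 45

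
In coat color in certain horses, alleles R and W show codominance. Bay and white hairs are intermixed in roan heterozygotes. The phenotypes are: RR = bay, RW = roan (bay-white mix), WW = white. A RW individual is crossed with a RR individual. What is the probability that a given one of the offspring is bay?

Punnett square for RW × RR:
Offspring genotypes: 2 RR, 2 RW
Phenotype counts: 2 bay, 2 roan (bay-white mix)
bay: 2 out of 4
Probability: 2/4 = 1/2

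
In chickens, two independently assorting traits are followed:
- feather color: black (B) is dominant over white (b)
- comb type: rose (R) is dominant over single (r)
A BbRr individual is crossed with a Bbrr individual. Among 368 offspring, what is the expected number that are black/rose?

Dihybrid cross BbRr × Bbrr — consider each gene separately:
feather color: Bb × Bb → 1 BB, 2 Bb, 1 bb → 3 B_ : 1 bb (out of 4)
comb type: Rr × rr → 2 Rr, 2 rr → 2 R_ : 2 rr (out of 4)
Combine (counts out of 4 × 4 = 16): black/rose (B_R_) = 3×2 = 6; black/single (B_rr) = 3×2 = 6; white/rose (bbR_) = 1×2 = 2; white/single (bbrr) = 1×2 = 2
Phenotype counts (out of 16): 6 black/rose, 6 black/single, 2 white/rose, 2 white/single
black/rose: 6 out of 16 → fraction 3/8
Expected count = 3/8 × 368 = 138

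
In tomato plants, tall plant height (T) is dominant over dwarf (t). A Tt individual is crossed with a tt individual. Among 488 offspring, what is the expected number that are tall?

Punnett square for Tt × tt:
Offspring genotypes: 2 Tt, 2 tt
tall: 2, dwarf: 2
tall: 2 out of 4 → fraction 1/2
Expected count = 1/2 × 488 = 244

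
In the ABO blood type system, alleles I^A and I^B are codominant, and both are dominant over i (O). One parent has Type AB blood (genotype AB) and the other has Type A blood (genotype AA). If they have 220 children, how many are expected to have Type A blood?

Cross: AB × AA
Possible offspring genotypes: 2 AA, 2 AB
Blood type counts: 2 Type A, 2 Type AB
Probability of Type A: 2/4 = 1/2
Expected count = 1/2 × 220 = 110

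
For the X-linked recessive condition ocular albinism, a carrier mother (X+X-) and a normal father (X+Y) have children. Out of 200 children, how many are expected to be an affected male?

Cross: X+X- × X+Y
Offspring: 1 X+X+, 1 X+Y, 1 X+X-, 1 X-Y
Probability of an affected male: 1/4
Expected count = 1/4 × 200 = 50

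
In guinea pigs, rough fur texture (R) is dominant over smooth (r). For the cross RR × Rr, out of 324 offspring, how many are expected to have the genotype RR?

Punnett square for RR × Rr:
Offspring genotypes: 2 RR, 2 Rr
Total offspring: 4
Count with target: 2
Probability: 2/4 = 1/2
Expected count = 1/2 × 324 = 162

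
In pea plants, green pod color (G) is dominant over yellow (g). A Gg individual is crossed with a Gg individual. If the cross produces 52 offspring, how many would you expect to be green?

Punnett square for Gg × Gg:
Offspring genotypes: 1 GG, 2 Gg, 1 gg
green: 3, yellow: 1
green: 3 out of 4 → fraction 3/4
Expected count = 3/4 × 52 = 39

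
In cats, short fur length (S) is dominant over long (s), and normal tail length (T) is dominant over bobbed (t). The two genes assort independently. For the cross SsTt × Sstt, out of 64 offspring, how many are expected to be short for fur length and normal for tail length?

Dihybrid cross SsTt × Sstt — consider each gene separately:
fur length: Ss × Ss → 1 SS, 2 Ss, 1 ss → 3 S_ : 1 ss (out of 4)
tail length: Tt × tt → 2 Tt, 2 tt → 2 T_ : 2 tt (out of 4)
Looking for: short (S_) and normal (T_)
P(short) = 3/4, P(normal) = 2/4
P(both) = 3/4 × 2/4 = 6/16 = 3/8
Expected count = 3/8 × 64 = 24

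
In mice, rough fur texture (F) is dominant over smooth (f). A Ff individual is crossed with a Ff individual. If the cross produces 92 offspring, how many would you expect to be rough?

Punnett square for Ff × Ff:
Offspring genotypes: 1 FF, 2 Ff, 1 ff
rough: 3, smooth: 1
rough: 3 out of 4 → fraction 3/4
Expected count = 3/4 × 92 = 69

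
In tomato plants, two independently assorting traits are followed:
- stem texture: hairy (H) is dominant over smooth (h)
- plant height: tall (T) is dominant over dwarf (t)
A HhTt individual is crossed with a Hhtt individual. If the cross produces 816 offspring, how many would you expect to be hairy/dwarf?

Dihybrid cross HhTt × Hhtt — consider each gene separately:
stem texture: Hh × Hh → 1 HH, 2 Hh, 1 hh → 3 H_ : 1 hh (out of 4)
plant height: Tt × tt → 2 Tt, 2 tt → 2 T_ : 2 tt (out of 4)
Combine (counts out of 4 × 4 = 16): hairy/tall (H_T_) = 3×2 = 6; hairy/dwarf (H_tt) = 3×2 = 6; smooth/tall (hhT_) = 1×2 = 2; smooth/dwarf (hhtt) = 1×2 = 2
Phenotype counts (out of 16): 6 hairy/tall, 6 hairy/dwarf, 2 smooth/tall, 2 smooth/dwarf
hairy/dwarf: 6 out of 16 → fraction 3/8
Expected count = 3/8 × 816 = 306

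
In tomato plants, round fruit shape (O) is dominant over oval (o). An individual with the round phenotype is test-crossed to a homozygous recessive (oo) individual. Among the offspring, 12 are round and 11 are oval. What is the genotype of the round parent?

Test cross: ? × oo
Offspring: 12 round, 11 oval — approximately 1:1.
A 1:1 ratio in a test cross indicates the unknown parent is heterozygous (Oo).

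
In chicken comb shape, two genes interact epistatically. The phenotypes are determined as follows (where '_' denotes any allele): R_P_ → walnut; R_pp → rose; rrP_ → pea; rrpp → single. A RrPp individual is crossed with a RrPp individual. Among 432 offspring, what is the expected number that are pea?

Cross: RrPp × RrPp — consider each gene separately:
R gene: Rr × Rr → 1 RR, 2 Rr, 1 rr → 3 R_ : 1 rr (out of 4)
P gene: Pp × Pp → 1 PP, 2 Pp, 1 pp → 3 P_ : 1 pp (out of 4)
Genotype classes (out of 4 × 4 = 16): R_P_ = 3×3 = 9; R_pp = 3×1 = 3; rrP_ = 1×3 = 3; rrpp = 1×1 = 1
Apply the phenotype rules: R_P_ (9) → walnut; R_pp (3) → rose; rrP_ (3) → pea; rrpp (1) → single
Phenotype counts (out of 16): 9 walnut, 3 rose, 3 pea, 1 single
pea: 3 out of 16 → fraction 3/16
Expected count = 3/16 × 432 = 81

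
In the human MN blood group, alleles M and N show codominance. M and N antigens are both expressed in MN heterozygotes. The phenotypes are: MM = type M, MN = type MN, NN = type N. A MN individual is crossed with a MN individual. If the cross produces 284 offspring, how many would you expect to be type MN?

Punnett square for MN × MN:
Offspring genotypes: 1 MM, 2 MN, 1 NN
Phenotype counts: 1 type M, 2 type MN, 1 type N
type MN: 2 out of 4 → fraction 1/2
Expected count = 1/2 × 284 = 142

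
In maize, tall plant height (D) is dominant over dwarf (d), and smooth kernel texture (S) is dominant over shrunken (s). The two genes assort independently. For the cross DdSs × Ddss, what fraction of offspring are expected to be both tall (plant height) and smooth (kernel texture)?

Dihybrid cross DdSs × Ddss — consider each gene separately:
plant height: Dd × Dd → 1 DD, 2 Dd, 1 dd → 3 D_ : 1 dd (out of 4)
kernel texture: Ss × ss → 2 Ss, 2 ss → 2 S_ : 2 ss (out of 4)
Looking for: tall (D_) and smooth (S_)
P(tall) = 3/4, P(smooth) = 2/4
P(both) = 3/4 × 2/4 = 6/16 = 3/8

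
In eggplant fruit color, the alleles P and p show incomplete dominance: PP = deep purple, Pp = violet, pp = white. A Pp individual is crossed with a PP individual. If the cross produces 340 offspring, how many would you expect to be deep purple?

Punnett square for Pp × PP:
Offspring genotypes: 2 PP, 2 Pp
Phenotype counts: 2 deep purple, 2 violet
deep purple: 2 out of 4 → fraction 1/2
Expected count = 1/2 × 340 = 170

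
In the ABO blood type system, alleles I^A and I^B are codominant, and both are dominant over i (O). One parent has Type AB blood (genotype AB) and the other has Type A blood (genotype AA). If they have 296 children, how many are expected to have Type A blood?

Cross: AB × AA
Possible offspring genotypes: 2 AA, 2 AB
Blood type counts: 2 Type A, 2 Type AB
Probability of Type A: 2/4 = 1/2
Expected count = 1/2 × 296 = 148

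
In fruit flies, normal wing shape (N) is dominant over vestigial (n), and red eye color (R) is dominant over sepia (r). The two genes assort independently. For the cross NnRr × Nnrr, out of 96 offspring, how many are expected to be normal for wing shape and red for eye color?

Dihybrid cross NnRr × Nnrr — consider each gene separately:
wing shape: Nn × Nn → 1 NN, 2 Nn, 1 nn → 3 N_ : 1 nn (out of 4)
eye color: Rr × rr → 2 Rr, 2 rr → 2 R_ : 2 rr (out of 4)
Looking for: normal (N_) and red (R_)
P(normal) = 3/4, P(red) = 2/4
P(both) = 3/4 × 2/4 = 6/16 = 3/8
Expected count = 3/8 × 96 = 36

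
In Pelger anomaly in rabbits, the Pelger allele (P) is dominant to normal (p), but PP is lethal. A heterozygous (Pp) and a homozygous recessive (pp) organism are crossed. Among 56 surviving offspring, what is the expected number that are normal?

Cross: Pp × pp
Punnett square offspring (before lethality): 2 Pp, 2 pp
No PP offspring are produced in this cross.
normal: 2 out of 4 → fraction 1/2
Expected count = 1/2 × 56 = 28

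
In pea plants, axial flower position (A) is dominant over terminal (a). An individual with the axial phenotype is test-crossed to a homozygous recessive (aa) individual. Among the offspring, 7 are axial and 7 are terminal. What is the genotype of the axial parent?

Test cross: ? × aa
Offspring: 7 axial, 7 terminal — approximately 1:1.
A 1:1 ratio in a test cross indicates the unknown parent is heterozygous (Aa).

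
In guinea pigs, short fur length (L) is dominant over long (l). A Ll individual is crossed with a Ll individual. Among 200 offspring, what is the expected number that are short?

Punnett square for Ll × Ll:
Offspring genotypes: 1 LL, 2 Ll, 1 ll
short: 3, long: 1
short: 3 out of 4 → fraction 3/4
Expected count = 3/4 × 200 = 150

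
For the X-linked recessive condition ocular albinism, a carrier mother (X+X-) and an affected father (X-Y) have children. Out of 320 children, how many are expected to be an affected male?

Cross: X+X- × X-Y
Offspring: 1 X+X-, 1 X+Y, 1 X-X-, 1 X-Y
Probability of an affected male: 1/4
Expected count = 1/4 × 320 = 80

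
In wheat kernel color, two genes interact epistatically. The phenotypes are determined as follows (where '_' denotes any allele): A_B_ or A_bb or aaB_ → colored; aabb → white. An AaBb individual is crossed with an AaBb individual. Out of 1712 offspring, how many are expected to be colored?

Cross: AaBb × AaBb — consider each gene separately:
A gene: Aa × Aa → 1 AA, 2 Aa, 1 aa → 3 A_ : 1 aa (out of 4)
B gene: Bb × Bb → 1 BB, 2 Bb, 1 bb → 3 B_ : 1 bb (out of 4)
Genotype classes (out of 4 × 4 = 16): A_B_ = 3×3 = 9; A_bb = 3×1 = 3; aaB_ = 1×3 = 3; aabb = 1×1 = 1
Apply the phenotype rules: A_B_ (9) + A_bb (3) + aaB_ (3) → colored; aabb (1) → white
Phenotype counts (out of 16): 15 colored, 1 white
colored: 15 out of 16 → fraction 15/16
Expected count = 15/16 × 1712 = 1605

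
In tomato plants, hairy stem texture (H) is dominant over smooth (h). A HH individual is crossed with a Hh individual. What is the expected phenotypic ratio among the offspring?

Punnett square for HH × Hh:
Offspring genotypes: 2 HH, 2 Hh
hairy: 4, smooth: 0
Ratio: all hairy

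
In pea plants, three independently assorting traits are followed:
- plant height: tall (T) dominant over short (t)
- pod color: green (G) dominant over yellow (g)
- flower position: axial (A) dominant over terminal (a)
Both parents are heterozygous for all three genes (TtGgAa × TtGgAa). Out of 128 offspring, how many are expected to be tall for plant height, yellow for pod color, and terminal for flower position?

Trihybrid cross: TtGgAa × TtGgAa
Each trait segregates independently with a 3:1 phenotypic ratio, so each gene contributes 3/4 (dominant) or 1/4 (recessive).
Target: tall (plant height), yellow (pod color), terminal (flower position)
Probability = product of independent per-trait probabilities
= 3/4 × 1/4 × 1/4 = 3/64
Expected count = 3/64 × 128 = 6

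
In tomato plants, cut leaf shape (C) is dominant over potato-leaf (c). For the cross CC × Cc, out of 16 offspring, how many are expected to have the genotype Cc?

Punnett square for CC × Cc:
Offspring genotypes: 2 CC, 2 Cc
Total offspring: 4
Count with target: 2
Probability: 2/4 = 1/2
Expected count = 1/2 × 16 = 8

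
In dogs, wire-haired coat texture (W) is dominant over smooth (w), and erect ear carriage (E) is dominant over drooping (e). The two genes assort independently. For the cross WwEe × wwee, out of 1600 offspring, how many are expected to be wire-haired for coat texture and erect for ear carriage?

Dihybrid cross WwEe × wwee — consider each gene separately:
coat texture: Ww × ww → 2 Ww, 2 ww → 2 W_ : 2 ww (out of 4)
ear carriage: Ee × ee → 2 Ee, 2 ee → 2 E_ : 2 ee (out of 4)
Looking for: wire-haired (W_) and erect (E_)
P(wire-haired) = 2/4, P(erect) = 2/4
P(both) = 2/4 × 2/4 = 4/16 = 1/4
Expected count = 1/4 × 1600 = 400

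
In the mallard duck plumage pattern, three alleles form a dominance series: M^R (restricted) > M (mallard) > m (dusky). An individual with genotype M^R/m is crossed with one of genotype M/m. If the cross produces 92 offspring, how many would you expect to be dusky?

Cross: M^R/m × M/m
Allele dominance: M^R > M > m
Offspring genotypes: 1 M^R/M, 1 M^R/m, 1 M/m, 1 m/m
Phenotype counts: 2 restricted, 1 mallard, 1 dusky
dusky: 1 out of 4 → fraction 1/4
Expected count = 1/4 × 92 = 23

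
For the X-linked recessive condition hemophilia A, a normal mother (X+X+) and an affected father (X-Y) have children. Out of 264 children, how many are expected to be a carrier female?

Cross: X+X+ × X-Y
Offspring: 2 X+X-, 2 X+Y
Probability of a carrier female: 2/4 = 1/2
Expected count = 1/2 × 264 = 132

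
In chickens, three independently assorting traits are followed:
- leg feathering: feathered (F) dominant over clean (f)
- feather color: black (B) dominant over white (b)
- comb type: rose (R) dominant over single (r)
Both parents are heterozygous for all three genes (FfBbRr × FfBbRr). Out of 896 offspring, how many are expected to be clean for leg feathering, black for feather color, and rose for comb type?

Trihybrid cross: FfBbRr × FfBbRr
Each trait segregates independently with a 3:1 phenotypic ratio, so each gene contributes 3/4 (dominant) or 1/4 (recessive).
Target: clean (leg feathering), black (feather color), rose (comb type)
Probability = product of independent per-trait probabilities
= 1/4 × 3/4 × 3/4 = 9/64
Expected count = 9/64 × 896 = 126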